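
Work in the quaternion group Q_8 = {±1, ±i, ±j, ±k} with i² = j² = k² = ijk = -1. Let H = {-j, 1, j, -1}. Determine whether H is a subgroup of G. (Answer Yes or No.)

|H| = 4 divides |G| = 8, consistent with Lagrange.
H contains the identity, every element's inverse is in H, and H is closed under ·: it is a subgroup.
In fact H = ⟨j⟩.

Yes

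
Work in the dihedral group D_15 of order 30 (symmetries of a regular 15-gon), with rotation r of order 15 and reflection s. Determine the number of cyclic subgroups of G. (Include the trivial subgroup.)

A cyclic subgroup of order d is generated by each of its φ(d) elements of order d, so the cyclic subgroups of order d number (#elements of order d)/φ(d).
Cyclic subgroups by order — order 1: 1; order 2: 15; order 3: 1; order 5: 1; order 15: 1.
Total: 19.

19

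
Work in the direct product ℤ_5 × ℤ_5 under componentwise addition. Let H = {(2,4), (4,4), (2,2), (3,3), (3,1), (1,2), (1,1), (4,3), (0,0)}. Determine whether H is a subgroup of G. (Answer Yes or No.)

No

|H| = 9 does not divide |G| = 25, so by Lagrange H is not a subgroup.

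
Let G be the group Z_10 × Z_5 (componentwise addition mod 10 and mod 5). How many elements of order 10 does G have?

24

An element (a,b) has order lcm(ord(a), ord(b)); count pairs with lcm equal to 10.
Enumerating gives 24 such elements.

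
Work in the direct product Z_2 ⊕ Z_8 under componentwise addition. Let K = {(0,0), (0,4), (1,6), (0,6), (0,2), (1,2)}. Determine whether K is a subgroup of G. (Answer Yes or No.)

|K| = 6 does not divide |G| = 16, so by Lagrange K is not a subgroup.

No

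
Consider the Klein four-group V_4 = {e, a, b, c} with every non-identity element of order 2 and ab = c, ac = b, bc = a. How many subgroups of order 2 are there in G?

|G| = 4 and 2 | 4, so subgroups of order 2 are possible by Lagrange.
The subgroups of order 2 are: {e, a}; {e, b}; {e, c}.
So G has 3 subgroups of order 2.

3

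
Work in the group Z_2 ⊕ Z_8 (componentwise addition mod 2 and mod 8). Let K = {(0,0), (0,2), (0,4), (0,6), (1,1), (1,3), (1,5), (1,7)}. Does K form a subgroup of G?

Yes

|K| = 8 divides |G| = 16, consistent with Lagrange.
K contains the identity, every element's inverse is in K, and K is closed under +: it is a subgroup.
In fact K = ⟨(1,5)⟩.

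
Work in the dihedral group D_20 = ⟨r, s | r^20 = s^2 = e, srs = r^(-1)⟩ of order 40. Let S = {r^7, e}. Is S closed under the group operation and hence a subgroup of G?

No

r^7 ∈ S but its inverse r^13 ∉ S, so S is not a subgroup.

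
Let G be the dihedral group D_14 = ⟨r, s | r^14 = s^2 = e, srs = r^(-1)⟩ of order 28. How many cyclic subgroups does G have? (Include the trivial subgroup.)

18

A cyclic subgroup of order d is generated by each of its φ(d) elements of order d, so the cyclic subgroups of order d number (#elements of order d)/φ(d).
Cyclic subgroups by order — order 1: 1; order 2: 15; order 7: 1; order 14: 1.
Total: 18.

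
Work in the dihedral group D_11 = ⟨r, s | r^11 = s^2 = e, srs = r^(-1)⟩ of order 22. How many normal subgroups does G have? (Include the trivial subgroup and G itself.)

3

G has 14 subgroups. Checking conjugation-invariance by order — order 1: 1/1 normal; order 2: 0/11 normal; order 11: 1/1 normal; order 22: 1/1 normal.
Total normal subgroups: 3.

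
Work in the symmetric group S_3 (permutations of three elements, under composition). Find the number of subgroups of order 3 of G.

|G| = 6 and 3 | 6, so subgroups of order 3 are possible by Lagrange.
The subgroups of order 3 are: {e, (1 2 3), (1 3 2)}.
So G has 1 subgroup of order 3.

1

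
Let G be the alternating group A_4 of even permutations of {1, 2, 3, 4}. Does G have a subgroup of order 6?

6 | 12, so Lagrange does not rule it out; but checking all subgroups of G, none has order 6.
(A_4 is the standard example that the converse of Lagrange fails.)

No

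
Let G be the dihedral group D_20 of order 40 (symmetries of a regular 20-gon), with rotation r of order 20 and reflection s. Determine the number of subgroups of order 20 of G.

3

|G| = 40 and 20 | 40, so subgroups of order 20 are possible by Lagrange.
The subgroups of order 20 are: {e, r, r^2, r^3, r^4, r^5, r^6, r^7, r^8, r^9, r^10, r^11, r^12, r^13, r^14, r^15, r^16, r^17, r^18, r^19}; {e, r^2, r^4, r^6, r^8, r^10, r^12, r^14, r^16, r^18, s, r^2s, r^4s, r^6s, r^8s, r^10s, r^12s, r^14s, r^16s, r^18s}; {e, r^2, r^4, r^6, r^8, r^10, r^12, r^14, r^16, r^18, rs, r^3s, r^5s, r^7s, r^9s, r^11s, r^13s, r^15s, r^17s, r^19s}.
So G has 3 subgroups of order 20.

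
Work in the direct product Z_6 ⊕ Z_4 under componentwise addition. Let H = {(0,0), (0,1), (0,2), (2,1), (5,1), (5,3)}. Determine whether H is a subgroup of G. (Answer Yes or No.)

(0,1) ∈ H but its inverse (0,3) ∉ H, so H is not a subgroup.

No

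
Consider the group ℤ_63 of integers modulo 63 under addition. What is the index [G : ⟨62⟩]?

1

|⟨62⟩| = 63 and |G| = 63.
By Lagrange, [G : H] = |G|/|H| = 63/63 = 1.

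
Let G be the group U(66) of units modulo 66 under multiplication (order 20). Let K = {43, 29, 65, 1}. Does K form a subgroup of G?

No

29 ∈ K but its inverse 41 ∉ K, so K is not a subgroup.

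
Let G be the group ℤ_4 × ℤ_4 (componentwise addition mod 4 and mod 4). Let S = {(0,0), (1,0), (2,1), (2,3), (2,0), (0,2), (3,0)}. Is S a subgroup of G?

No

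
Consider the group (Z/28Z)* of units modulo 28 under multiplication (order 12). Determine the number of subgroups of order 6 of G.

|G| = 12 and 6 | 12, so subgroups of order 6 are possible by Lagrange.
The subgroups of order 6 are: {1, 9, 11, 15, 23, 25}; {1, 5, 9, 13, 17, 25}; {1, 3, 9, 19, 25, 27}.
So G has 3 subgroups of order 6.

3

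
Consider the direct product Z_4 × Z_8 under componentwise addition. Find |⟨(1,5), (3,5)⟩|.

|⟨(1,5)⟩| = 8 and |⟨(3,5)⟩| = 8, so |H| is a multiple of lcm(8, 8) = 8 and divides |G| = 32.
Closing under the operation: H = {(0,0), (0,2), (0,4), (0,6), (1,1), (1,3), (1,5), (1,7), (2,0), (2,2), (2,4), (2,6), (3,1), (3,3), (3,5), (3,7)}, so |H| = 16.

16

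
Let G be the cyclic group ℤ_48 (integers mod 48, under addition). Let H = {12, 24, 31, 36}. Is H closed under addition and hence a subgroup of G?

The identity 0 ∉ H, so H is not a subgroup.

No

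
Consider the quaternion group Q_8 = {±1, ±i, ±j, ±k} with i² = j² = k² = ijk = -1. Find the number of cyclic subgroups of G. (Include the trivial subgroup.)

Each element a generates a cyclic subgroup ⟨a⟩; distinct elements may generate the same one (a cyclic group of order d has φ(d) generators).
Cyclic subgroups by order — order 1: 1; order 2: 1; order 4: 3.
Total: 5.

5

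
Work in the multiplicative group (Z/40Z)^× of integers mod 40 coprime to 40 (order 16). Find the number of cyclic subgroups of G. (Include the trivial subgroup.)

12

Each element a generates a cyclic subgroup ⟨a⟩; distinct elements may generate the same one (a cyclic group of order d has φ(d) generators).
Cyclic subgroups by order — order 1: 1; order 2: 7; order 4: 4.
Total: 12.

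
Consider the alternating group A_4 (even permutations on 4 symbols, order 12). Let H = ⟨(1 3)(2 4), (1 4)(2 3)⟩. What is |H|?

4

|⟨(1 3)(2 4)⟩| = 2 and |⟨(1 4)(2 3)⟩| = 2, so |H| is a multiple of lcm(2, 2) = 2 and divides |G| = 12.
Closing under the operation: H = {e, (1 2)(3 4), (1 3)(2 4), (1 4)(2 3)}, so |H| = 4.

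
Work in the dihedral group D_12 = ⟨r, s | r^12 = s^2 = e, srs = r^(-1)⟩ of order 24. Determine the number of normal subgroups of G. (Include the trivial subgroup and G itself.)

9

G has 34 subgroups. Checking conjugation-invariance by order — order 1: 1/1 normal; order 2: 1/13 normal; order 3: 1/1 normal; order 4: 1/7 normal; order 6: 1/5 normal; order 8: 0/3 normal; order 12: 3/3 normal; order 24: 1/1 normal.
Total normal subgroups: 9.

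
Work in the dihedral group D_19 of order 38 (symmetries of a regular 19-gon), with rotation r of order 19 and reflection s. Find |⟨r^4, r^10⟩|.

|⟨r^4⟩| = 19 and |⟨r^10⟩| = 19, so |H| is a multiple of lcm(19, 19) = 19 and divides |G| = 38.
Closing under the operation: H = {e, r, r^2, r^3, r^4, r^5, r^6, r^7, r^8, r^9, r^10, r^11, r^12, r^13, r^14, r^15, r^16, r^17, r^18}, so |H| = 19.

19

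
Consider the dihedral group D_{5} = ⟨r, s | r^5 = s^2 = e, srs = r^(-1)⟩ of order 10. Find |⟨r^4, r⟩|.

|⟨r^4⟩| = 5 and |⟨r⟩| = 5, so |H| is a multiple of lcm(5, 5) = 5 and divides |G| = 10.
Closing under the operation: H = {e, r, r^2, r^3, r^4}, so |H| = 5.

5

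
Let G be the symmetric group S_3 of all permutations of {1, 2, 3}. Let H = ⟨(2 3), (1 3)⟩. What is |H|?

6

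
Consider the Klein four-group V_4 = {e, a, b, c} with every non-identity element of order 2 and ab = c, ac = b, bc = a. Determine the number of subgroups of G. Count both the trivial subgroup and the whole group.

5

|G| = 4, so by Lagrange every subgroup order divides 4. Divisors: 1, 2, 4.
Subgroups by order — order 1: 1; order 2: 3; order 4: 1.
Total: 1 + 3 + 1 = 5.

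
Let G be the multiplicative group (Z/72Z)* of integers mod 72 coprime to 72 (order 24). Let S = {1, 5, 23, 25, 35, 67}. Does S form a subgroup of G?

67 ∈ S but its inverse 43 ∉ S, so S is not a subgroup.

No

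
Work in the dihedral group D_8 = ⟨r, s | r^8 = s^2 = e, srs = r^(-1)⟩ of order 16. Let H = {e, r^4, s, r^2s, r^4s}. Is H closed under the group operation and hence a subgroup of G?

|H| = 5 does not divide |G| = 16, so by Lagrange H is not a subgroup.

No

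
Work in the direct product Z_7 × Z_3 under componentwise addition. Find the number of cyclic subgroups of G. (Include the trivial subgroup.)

Each element a generates a cyclic subgroup ⟨a⟩; distinct elements may generate the same one (a cyclic group of order d has φ(d) generators).
Cyclic subgroups by order — order 1: 1; order 3: 1; order 7: 1; order 21: 1.
Total: 4.

4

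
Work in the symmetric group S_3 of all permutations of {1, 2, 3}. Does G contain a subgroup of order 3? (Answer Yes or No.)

Yes

3 | 6. A subgroup of order 3 is {e, (1 2 3), (1 3 2)}.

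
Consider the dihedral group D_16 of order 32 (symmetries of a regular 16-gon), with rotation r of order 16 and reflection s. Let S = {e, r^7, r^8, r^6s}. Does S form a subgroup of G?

r^7 ∈ S but its inverse r^9 ∉ S, so S is not a subgroup.

No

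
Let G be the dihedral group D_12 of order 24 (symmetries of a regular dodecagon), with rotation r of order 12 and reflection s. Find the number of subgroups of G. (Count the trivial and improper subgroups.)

|G| = 24, so by Lagrange every subgroup order divides 24. Divisors: 1, 2, 3, 4, 6, 8, 12, 24.
Subgroups by order — order 1: 1; order 2: 13; order 3: 1; order 4: 7; order 6: 5; order 8: 3; order 12: 3; order 24: 1.
Total: 1 + 13 + 1 + 7 + 5 + 3 + 3 + 1 = 34.

34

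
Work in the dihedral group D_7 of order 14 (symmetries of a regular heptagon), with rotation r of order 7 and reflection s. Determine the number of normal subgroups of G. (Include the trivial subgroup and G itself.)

3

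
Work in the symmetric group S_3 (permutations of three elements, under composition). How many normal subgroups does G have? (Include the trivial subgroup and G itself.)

3

G has 6 subgroups. Checking conjugation-invariance by order — order 1: 1/1 normal; order 2: 0/3 normal; order 3: 1/1 normal; order 6: 1/1 normal.
Total normal subgroups: 3.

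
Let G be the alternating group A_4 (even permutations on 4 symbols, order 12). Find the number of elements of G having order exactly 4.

0

No element of G has order 4 (even though 4 | 12).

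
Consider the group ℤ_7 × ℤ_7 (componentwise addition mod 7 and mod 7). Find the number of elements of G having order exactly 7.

An element (a,b) has order lcm(ord(a), ord(b)); count pairs with lcm equal to 7.
Enumerating gives 48 such elements.

48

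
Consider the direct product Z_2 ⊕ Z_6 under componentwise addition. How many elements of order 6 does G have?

An element (a,b) has order lcm(ord(a), ord(b)); count pairs with lcm equal to 6.
Enumerating gives 6 such elements.

6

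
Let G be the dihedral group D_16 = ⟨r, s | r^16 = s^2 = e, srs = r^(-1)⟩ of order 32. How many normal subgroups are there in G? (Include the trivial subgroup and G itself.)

8

G has 36 subgroups. Checking conjugation-invariance by order — order 1: 1/1 normal; order 2: 1/17 normal; order 4: 1/9 normal; order 8: 1/5 normal; order 16: 3/3 normal; order 32: 1/1 normal.
Total normal subgroups: 8.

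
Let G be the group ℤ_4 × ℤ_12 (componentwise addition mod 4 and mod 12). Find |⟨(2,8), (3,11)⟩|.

24

|⟨(2,8)⟩| = 6 and |⟨(3,11)⟩| = 12, so |H| is a multiple of lcm(6, 12) = 12 and divides |G| = 48.
Closing under the operation: H = {(0,0), (0,2), (0,4), (0,6), (0,8), (0,10), (1,1), (1,3), (1,5), (1,7), (1,9), (1,11), (2,0), (2,2), (2,4), (2,6), (2,8), (2,10), (3,1), (3,3), (3,5), (3,7), (3,9), (3,11)}, so |H| = 24.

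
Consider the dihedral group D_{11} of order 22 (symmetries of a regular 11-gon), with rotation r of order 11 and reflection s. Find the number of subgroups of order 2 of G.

|G| = 22 and 2 | 22, so subgroups of order 2 are possible by Lagrange.
The subgroups of order 2 are: {e, r^10s}; {e, r^2s}; {e, r^3s}; {e, r^4s}; … (11 in all).
So G has 11 subgroups of order 2.

11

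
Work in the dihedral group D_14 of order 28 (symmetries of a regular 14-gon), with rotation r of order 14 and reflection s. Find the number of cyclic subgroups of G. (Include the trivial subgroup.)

A cyclic subgroup of order d is generated by each of its φ(d) elements of order d, so the cyclic subgroups of order d number (#elements of order d)/φ(d).
Cyclic subgroups by order — order 1: 1; order 2: 15; order 7: 1; order 14: 1.
Total: 18.

18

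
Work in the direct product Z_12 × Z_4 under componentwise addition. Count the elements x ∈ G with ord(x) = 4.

12

An element (a,b) has order lcm(ord(a), ord(b)); count pairs with lcm equal to 4.
Enumerating gives 12 such elements.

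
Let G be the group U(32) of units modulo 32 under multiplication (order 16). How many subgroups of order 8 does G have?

3

|G| = 16 and 8 | 16, so subgroups of order 8 are possible by Lagrange.
The subgroups of order 8 are: {1, 3, 9, 11, 17, 19, 25, 27}; {1, 5, 9, 13, 17, 21, 25, 29}; {1, 7, 9, 15, 17, 23, 25, 31}.
So G has 3 subgroups of order 8.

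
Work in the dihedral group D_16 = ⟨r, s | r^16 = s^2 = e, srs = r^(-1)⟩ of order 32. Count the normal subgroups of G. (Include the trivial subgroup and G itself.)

G has 36 subgroups. Checking conjugation-invariance by order — order 1: 1/1 normal; order 2: 1/17 normal; order 4: 1/9 normal; order 8: 1/5 normal; order 16: 3/3 normal; order 32: 1/1 normal.
Total normal subgroups: 8.

8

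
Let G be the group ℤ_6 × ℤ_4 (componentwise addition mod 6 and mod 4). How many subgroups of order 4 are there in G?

|G| = 24 and 4 | 24, so subgroups of order 4 are possible by Lagrange.
The subgroups of order 4 are: {(0,0), (0,1), (0,2), (0,3)}; {(0,0), (0,2), (3,0), (3,2)}; {(0,0), (0,2), (3,1), (3,3)}.
So G has 3 subgroups of order 4.

3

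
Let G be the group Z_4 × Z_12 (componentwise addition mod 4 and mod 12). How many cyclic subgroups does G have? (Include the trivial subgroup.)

20

Each element a generates a cyclic subgroup ⟨a⟩; distinct elements may generate the same one (a cyclic group of order d has φ(d) generators).
Cyclic subgroups by order — order 1: 1; order 2: 3; order 3: 1; order 4: 6; order 6: 3; order 12: 6.
Total: 20.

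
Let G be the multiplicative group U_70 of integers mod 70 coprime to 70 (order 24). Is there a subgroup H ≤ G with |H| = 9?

No

9 does not divide |G| = 24, so by Lagrange no subgroup of order 9 exists.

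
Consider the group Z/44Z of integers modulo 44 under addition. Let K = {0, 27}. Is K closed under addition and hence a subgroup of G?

No

27 ∈ K but its inverse 17 ∉ K, so K is not a subgroup.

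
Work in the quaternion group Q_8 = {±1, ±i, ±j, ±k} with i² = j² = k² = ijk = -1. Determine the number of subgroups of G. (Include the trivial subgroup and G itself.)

|G| = 8, so by Lagrange every subgroup order divides 8. Divisors: 1, 2, 4, 8.
Subgroups by order — order 1: 1; order 2: 1; order 4: 3; order 8: 1.
Total: 1 + 1 + 3 + 1 = 6.

6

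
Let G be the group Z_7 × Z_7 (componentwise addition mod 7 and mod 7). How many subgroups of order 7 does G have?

8

|G| = 49 and 7 | 49, so subgroups of order 7 are possible by Lagrange.
The subgroups of order 7 are: {(0,0), (0,1), (0,2), (0,3), (0,4), (0,5), (0,6)}; {(0,0), (1,0), (2,0), (3,0), (4,0), (5,0), (6,0)}; {(0,0), (1,1), (2,2), (3,3), (4,4), (5,5), (6,6)}; {(0,0), (1,2), (2,4), (3,6), (4,1), (5,3), (6,5)}; … (8 in all).
So G has 8 subgroups of order 7.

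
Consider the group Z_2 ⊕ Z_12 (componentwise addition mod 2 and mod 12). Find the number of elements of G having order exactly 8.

0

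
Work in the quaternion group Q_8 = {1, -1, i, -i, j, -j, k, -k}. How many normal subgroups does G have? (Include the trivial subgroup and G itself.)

6

G has 6 subgroups. Checking conjugation-invariance by order — order 1: 1/1 normal; order 2: 1/1 normal; order 4: 3/3 normal; order 8: 1/1 normal.
Total normal subgroups: 6.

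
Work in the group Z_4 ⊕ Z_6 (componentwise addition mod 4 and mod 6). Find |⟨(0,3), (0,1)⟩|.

6

|⟨(0,3)⟩| = 2 and |⟨(0,1)⟩| = 6, so |H| is a multiple of lcm(2, 6) = 6 and divides |G| = 24.
Closing under the operation: H = {(0,0), (0,1), (0,2), (0,3), (0,4), (0,5)}, so |H| = 6.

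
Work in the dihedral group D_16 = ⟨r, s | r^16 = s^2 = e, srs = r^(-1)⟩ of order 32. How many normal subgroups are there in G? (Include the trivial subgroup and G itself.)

8

G has 36 subgroups. Checking conjugation-invariance by order — order 1: 1/1 normal; order 2: 1/17 normal; order 4: 1/9 normal; order 8: 1/5 normal; order 16: 3/3 normal; order 32: 1/1 normal.
Total normal subgroups: 8.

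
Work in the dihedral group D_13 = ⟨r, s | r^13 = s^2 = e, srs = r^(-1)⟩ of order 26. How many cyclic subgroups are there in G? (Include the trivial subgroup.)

Each element a generates a cyclic subgroup ⟨a⟩; distinct elements may generate the same one (a cyclic group of order d has φ(d) generators).
Cyclic subgroups by order — order 1: 1; order 2: 13; order 13: 1.
Total: 15.

15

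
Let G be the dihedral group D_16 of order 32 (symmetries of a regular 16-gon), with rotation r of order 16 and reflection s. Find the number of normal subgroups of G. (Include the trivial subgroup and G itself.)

8

G has 36 subgroups. Checking conjugation-invariance by order — order 1: 1/1 normal; order 2: 1/17 normal; order 4: 1/9 normal; order 8: 1/5 normal; order 16: 3/3 normal; order 32: 1/1 normal.
Total normal subgroups: 8.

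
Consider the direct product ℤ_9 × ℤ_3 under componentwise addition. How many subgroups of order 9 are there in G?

4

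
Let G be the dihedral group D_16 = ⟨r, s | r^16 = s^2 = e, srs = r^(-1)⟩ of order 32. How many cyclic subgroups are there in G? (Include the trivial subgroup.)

A cyclic subgroup of order d is generated by each of its φ(d) elements of order d, so the cyclic subgroups of order d number (#elements of order d)/φ(d).
Cyclic subgroups by order — order 1: 1; order 2: 17; order 4: 1; order 8: 1; order 16: 1.
Total: 21.

21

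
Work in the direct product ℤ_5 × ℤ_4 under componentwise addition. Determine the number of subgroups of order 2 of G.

1

|G| = 20 and 2 | 20, so subgroups of order 2 are possible by Lagrange.
The subgroups of order 2 are: {(0,0), (0,2)}.
So G has 1 subgroup of order 2.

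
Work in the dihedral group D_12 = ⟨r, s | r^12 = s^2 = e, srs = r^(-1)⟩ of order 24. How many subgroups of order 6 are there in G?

5

|G| = 24 and 6 | 24, so subgroups of order 6 are possible by Lagrange.
The subgroups of order 6 are: {e, r^2, r^4, r^6, r^8, r^10}; {e, r^4, r^8, r^2s, r^6s, r^10s}; {e, r^4, r^8, r^3s, r^7s, r^11s}; {e, r^4, r^8, s, r^4s, r^8s}; … (5 in all).
So G has 5 subgroups of order 6.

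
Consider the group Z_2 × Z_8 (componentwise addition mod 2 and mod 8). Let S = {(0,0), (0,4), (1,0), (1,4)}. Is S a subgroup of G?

|S| = 4 divides |G| = 16, consistent with Lagrange.
S contains the identity, every element's inverse is in S, and S is closed under +: it is a subgroup.

Yes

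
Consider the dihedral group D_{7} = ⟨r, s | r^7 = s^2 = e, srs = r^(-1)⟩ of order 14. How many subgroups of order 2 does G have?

7

|G| = 14 and 2 | 14, so subgroups of order 2 are possible by Lagrange.
The subgroups of order 2 are: {e, r^2s}; {e, r^3s}; {e, r^4s}; {e, r^5s}; … (7 in all).
So G has 7 subgroups of order 2.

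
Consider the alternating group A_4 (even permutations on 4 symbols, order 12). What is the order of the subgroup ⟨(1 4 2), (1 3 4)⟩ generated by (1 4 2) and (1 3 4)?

|⟨(1 4 2)⟩| = 3 and |⟨(1 3 4)⟩| = 3, so |H| is a multiple of lcm(3, 3) = 3 and divides |G| = 12.
Closing {(1 4 2), (1 3 4)} under the group operation gives all of G, so |H| = 12.

12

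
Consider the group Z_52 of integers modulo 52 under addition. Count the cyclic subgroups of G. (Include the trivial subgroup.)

6

Each element a generates a cyclic subgroup ⟨a⟩; distinct elements may generate the same one (a cyclic group of order d has φ(d) generators).
Cyclic subgroups by order — order 1: 1; order 2: 1; order 4: 1; order 13: 1; order 26: 1; order 52: 1.
Total: 6.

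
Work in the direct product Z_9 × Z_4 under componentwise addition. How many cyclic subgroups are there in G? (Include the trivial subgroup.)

9

Each element a generates a cyclic subgroup ⟨a⟩; distinct elements may generate the same one (a cyclic group of order d has φ(d) generators).
Cyclic subgroups by order — order 1: 1; order 2: 1; order 3: 1; order 4: 1; order 6: 1; order 9: 1; order 12: 1; order 18: 1; order 36: 1.
Total: 9.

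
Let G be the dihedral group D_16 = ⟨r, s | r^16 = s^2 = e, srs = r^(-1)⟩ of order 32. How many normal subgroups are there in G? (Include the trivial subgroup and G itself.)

G has 36 subgroups. Checking conjugation-invariance by order — order 1: 1/1 normal; order 2: 1/17 normal; order 4: 1/9 normal; order 8: 1/5 normal; order 16: 3/3 normal; order 32: 1/1 normal.
Total normal subgroups: 8.

8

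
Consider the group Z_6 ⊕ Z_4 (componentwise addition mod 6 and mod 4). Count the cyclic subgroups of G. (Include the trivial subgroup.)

12

Group the elements of G by the cyclic subgroup they generate; each cyclic subgroup of order d accounts for φ(d) elements.
Cyclic subgroups by order — order 1: 1; order 2: 3; order 3: 1; order 4: 2; order 6: 3; order 12: 2.
Total: 12.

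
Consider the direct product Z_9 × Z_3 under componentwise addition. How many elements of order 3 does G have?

8

An element (a,b) has order lcm(ord(a), ord(b)); count pairs with lcm equal to 3.
Enumerating gives 8 such elements.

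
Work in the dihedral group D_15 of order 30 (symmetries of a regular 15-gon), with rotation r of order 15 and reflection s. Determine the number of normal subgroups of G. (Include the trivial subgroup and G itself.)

5

G has 28 subgroups. Checking conjugation-invariance by order — order 1: 1/1 normal; order 2: 0/15 normal; order 3: 1/1 normal; order 5: 1/1 normal; order 6: 0/5 normal; order 10: 0/3 normal; order 15: 1/1 normal; order 30: 1/1 normal.
Total normal subgroups: 5.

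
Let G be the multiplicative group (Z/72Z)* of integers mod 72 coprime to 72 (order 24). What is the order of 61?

Compute successive powers of 61 mod 72: 61, 49, 37, 25, 13, 1; 61^6 ≡ 1 (mod 72).
So |⟨61⟩| = 6.

6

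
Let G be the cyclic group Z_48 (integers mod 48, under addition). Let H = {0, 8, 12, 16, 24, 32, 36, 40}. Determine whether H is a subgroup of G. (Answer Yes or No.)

No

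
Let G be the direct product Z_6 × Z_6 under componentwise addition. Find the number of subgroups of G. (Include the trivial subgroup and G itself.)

|G| = 36, so by Lagrange every subgroup order divides 36. Divisors: 1, 2, 3, 4, 6, 9, 12, 18, 36.
Subgroups by order — order 1: 1; order 2: 3; order 3: 4; order 4: 1; order 6: 12; order 9: 1; order 12: 4; order 18: 3; order 36: 1.
Total: 1 + 3 + 4 + 1 + 12 + 1 + 4 + 3 + 1 = 30.

30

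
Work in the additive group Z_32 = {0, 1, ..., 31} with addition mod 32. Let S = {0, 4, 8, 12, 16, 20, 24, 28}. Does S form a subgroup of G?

|S| = 8 divides |G| = 32, consistent with Lagrange.
S contains the identity, every element's inverse is in S, and S is closed under +: it is a subgroup.
In fact S = ⟨4⟩.

Yes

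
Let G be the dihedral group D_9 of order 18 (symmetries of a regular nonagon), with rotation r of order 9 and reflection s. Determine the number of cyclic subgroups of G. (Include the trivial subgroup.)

Group the elements of G by the cyclic subgroup they generate; each cyclic subgroup of order d accounts for φ(d) elements.
Cyclic subgroups by order — order 1: 1; order 2: 9; order 3: 1; order 9: 1.
Total: 12.

12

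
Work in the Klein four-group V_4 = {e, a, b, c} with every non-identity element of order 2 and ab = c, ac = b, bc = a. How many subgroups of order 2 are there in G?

|G| = 4 and 2 | 4, so subgroups of order 2 are possible by Lagrange.
The subgroups of order 2 are: {e, a}; {e, b}; {e, c}.
So G has 3 subgroups of order 2.

3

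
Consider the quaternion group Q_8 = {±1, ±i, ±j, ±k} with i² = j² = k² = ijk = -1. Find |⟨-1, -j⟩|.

|⟨-1⟩| = 2 and |⟨-j⟩| = 4, so |H| is a multiple of lcm(2, 4) = 4 and divides |G| = 8.
Closing under the operation: H = {1, -1, j, -j}, so |H| = 4.

4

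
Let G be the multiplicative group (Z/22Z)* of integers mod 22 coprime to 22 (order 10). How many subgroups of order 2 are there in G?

|G| = 10 and 2 | 10, so subgroups of order 2 are possible by Lagrange.
The subgroups of order 2 are: {1, 21}.
So G has 1 subgroup of order 2.

1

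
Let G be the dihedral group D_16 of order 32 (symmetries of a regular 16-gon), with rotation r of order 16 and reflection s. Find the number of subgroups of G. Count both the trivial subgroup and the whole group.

|G| = 32, so by Lagrange every subgroup order divides 32. Divisors: 1, 2, 4, 8, 16, 32.
Subgroups by order — order 1: 1; order 2: 17; order 4: 9; order 8: 5; order 16: 3; order 32: 1.
Total: 1 + 17 + 9 + 5 + 3 + 1 = 36.

36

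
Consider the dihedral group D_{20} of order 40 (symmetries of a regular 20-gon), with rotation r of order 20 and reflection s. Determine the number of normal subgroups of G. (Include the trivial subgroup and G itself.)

G has 48 subgroups. Checking conjugation-invariance by order — order 1: 1/1 normal; order 2: 1/21 normal; order 4: 1/11 normal; order 5: 1/1 normal; order 8: 0/5 normal; order 10: 1/5 normal; order 20: 3/3 normal; order 40: 1/1 normal.
Total normal subgroups: 9.

9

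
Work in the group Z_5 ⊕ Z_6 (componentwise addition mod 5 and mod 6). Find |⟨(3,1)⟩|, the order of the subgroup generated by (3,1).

30

The order of (3,1) in Z_5 × Z_6 is lcm(ord(3) in Z_5, ord(1) in Z_6).
ord(3) = 5 and ord(1) = 6, so |⟨(3,1)⟩| = lcm(5, 6) = 30.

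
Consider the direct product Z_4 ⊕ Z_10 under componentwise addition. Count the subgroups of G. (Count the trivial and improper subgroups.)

16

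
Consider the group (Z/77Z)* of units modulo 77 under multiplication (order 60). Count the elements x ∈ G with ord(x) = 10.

12

Enumerating element orders in G gives 12 elements of order 10.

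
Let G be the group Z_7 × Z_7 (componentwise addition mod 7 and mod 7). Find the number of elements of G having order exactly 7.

48

An element (a,b) has order lcm(ord(a), ord(b)); count pairs with lcm equal to 7.
Enumerating gives 48 such elements.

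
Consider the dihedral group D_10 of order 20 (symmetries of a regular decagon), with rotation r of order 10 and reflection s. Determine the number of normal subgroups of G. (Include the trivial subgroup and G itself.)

7

G has 22 subgroups. Checking conjugation-invariance by order — order 1: 1/1 normal; order 2: 1/11 normal; order 4: 0/5 normal; order 5: 1/1 normal; order 10: 3/3 normal; order 20: 1/1 normal.
Total normal subgroups: 7.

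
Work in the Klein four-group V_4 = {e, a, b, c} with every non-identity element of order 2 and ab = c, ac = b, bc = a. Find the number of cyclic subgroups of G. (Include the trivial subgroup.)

4

Group the elements of G by the cyclic subgroup they generate; each cyclic subgroup of order d accounts for φ(d) elements.
Cyclic subgroups by order — order 1: 1; order 2: 3.
Total: 4.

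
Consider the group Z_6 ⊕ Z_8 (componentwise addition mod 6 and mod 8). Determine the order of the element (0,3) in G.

The order of (0,3) in Z_6 × Z_8 is lcm(ord(0) in Z_6, ord(3) in Z_8).
ord(0) = 1 and ord(3) = 8, so |⟨(0,3)⟩| = lcm(1, 8) = 8.

8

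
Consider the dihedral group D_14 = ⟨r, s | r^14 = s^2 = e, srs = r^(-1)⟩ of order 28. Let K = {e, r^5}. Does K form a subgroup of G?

No

r^5 ∈ K but its inverse r^9 ∉ K, so K is not a subgroup.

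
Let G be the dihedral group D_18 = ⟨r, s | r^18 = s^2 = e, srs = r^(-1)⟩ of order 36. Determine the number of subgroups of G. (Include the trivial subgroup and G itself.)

45

|G| = 36, so by Lagrange every subgroup order divides 36. Divisors: 1, 2, 3, 4, 6, 9, 12, 18, 36.
Subgroups by order — order 1: 1; order 2: 19; order 3: 1; order 4: 9; order 6: 7; order 9: 1; order 12: 3; order 18: 3; order 36: 1.
Total: 1 + 19 + 1 + 9 + 7 + 1 + 3 + 3 + 1 = 45.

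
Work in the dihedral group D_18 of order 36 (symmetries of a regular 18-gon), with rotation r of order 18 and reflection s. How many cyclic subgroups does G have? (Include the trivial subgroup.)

A cyclic subgroup of order d is generated by each of its φ(d) elements of order d, so the cyclic subgroups of order d number (#elements of order d)/φ(d).
Cyclic subgroups by order — order 1: 1; order 2: 19; order 3: 1; order 6: 1; order 9: 1; order 18: 1.
Total: 24.

24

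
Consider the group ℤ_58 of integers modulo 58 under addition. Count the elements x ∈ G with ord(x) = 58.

28

In a cyclic group of order 58, the number of elements of order d (for d | 58) is φ(d).
φ(58) = 28.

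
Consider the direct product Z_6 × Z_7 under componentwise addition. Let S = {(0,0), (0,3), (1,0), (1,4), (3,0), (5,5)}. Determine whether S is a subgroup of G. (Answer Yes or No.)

(5,5) ∈ S but its inverse (1,2) ∉ S, so S is not a subgroup.

No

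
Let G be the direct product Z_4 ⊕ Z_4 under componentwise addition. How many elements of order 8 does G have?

An element (a,b) has order lcm(ord(a), ord(b)); count pairs with lcm equal to 8.
Enumerating gives 0 such elements.

0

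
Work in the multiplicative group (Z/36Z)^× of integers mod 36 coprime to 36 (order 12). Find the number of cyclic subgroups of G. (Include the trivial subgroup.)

8

A cyclic subgroup of order d is generated by each of its φ(d) elements of order d, so the cyclic subgroups of order d number (#elements of order d)/φ(d).
Cyclic subgroups by order — order 1: 1; order 2: 3; order 3: 1; order 6: 3.
Total: 8.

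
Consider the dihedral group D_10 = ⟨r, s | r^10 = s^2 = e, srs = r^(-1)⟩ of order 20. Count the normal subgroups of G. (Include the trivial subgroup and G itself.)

7

G has 22 subgroups. Checking conjugation-invariance by order — order 1: 1/1 normal; order 2: 1/11 normal; order 4: 0/5 normal; order 5: 1/1 normal; order 10: 3/3 normal; order 20: 1/1 normal.
Total normal subgroups: 7.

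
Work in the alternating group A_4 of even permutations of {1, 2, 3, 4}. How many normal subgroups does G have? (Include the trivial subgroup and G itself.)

3

G has 10 subgroups. Checking conjugation-invariance by order — order 1: 1/1 normal; order 2: 0/3 normal; order 3: 0/4 normal; order 4: 1/1 normal; order 12: 1/1 normal.
Total normal subgroups: 3.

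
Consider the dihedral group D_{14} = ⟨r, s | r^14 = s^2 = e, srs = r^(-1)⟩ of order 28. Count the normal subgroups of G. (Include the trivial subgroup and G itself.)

7

G has 28 subgroups. Checking conjugation-invariance by order — order 1: 1/1 normal; order 2: 1/15 normal; order 4: 0/7 normal; order 7: 1/1 normal; order 14: 3/3 normal; order 28: 1/1 normal.
Total normal subgroups: 7.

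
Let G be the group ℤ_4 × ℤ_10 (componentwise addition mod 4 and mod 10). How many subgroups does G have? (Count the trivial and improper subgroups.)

|G| = 40, so by Lagrange every subgroup order divides 40. Divisors: 1, 2, 4, 5, 8, 10, 20, 40.
Subgroups by order — order 1: 1; order 2: 3; order 4: 3; order 5: 1; order 8: 1; order 10: 3; order 20: 3; order 40: 1.
Total: 1 + 3 + 3 + 1 + 1 + 3 + 3 + 1 = 16.

16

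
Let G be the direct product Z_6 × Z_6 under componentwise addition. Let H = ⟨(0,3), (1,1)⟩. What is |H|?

|⟨(0,3)⟩| = 2 and |⟨(1,1)⟩| = 6, so |H| is a multiple of lcm(2, 6) = 6 and divides |G| = 36.
Closing under the operation: H = {(0,0), (0,3), (1,1), (1,4), (2,2), (2,5), (3,0), (3,3), (4,1), (4,4), (5,2), (5,5)}, so |H| = 12.

12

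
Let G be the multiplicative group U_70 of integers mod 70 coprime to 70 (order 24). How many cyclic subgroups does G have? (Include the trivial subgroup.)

12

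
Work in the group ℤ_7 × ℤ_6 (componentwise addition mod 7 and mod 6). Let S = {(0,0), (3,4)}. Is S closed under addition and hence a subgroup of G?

No

(3,4) ∈ S but its inverse (4,2) ∉ S, so S is not a subgroup.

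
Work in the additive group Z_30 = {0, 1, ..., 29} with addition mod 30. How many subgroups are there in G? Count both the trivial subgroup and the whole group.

8

A cyclic group of order 30 has exactly one subgroup for each divisor of 30.
Divisors of 30: 1, 2, 3, 5, 6, 10, 15, 30.
So Z_30 has 8 subgroups.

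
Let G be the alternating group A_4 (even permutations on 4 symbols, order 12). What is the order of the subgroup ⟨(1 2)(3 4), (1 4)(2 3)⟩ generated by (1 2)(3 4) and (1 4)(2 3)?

|⟨(1 2)(3 4)⟩| = 2 and |⟨(1 4)(2 3)⟩| = 2, so |H| is a multiple of lcm(2, 2) = 2 and divides |G| = 12.
Closing under the operation: H = {e, (1 2)(3 4), (1 3)(2 4), (1 4)(2 3)}, so |H| = 4.

4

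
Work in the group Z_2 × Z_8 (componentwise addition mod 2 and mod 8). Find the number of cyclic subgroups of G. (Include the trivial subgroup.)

8

Each element a generates a cyclic subgroup ⟨a⟩; distinct elements may generate the same one (a cyclic group of order d has φ(d) generators).
Cyclic subgroups by order — order 1: 1; order 2: 3; order 4: 2; order 8: 2.
Total: 8.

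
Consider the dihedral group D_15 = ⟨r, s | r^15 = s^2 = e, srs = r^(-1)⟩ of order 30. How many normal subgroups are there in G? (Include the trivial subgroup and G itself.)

G has 28 subgroups. Checking conjugation-invariance by order — order 1: 1/1 normal; order 2: 0/15 normal; order 3: 1/1 normal; order 5: 1/1 normal; order 6: 0/5 normal; order 10: 0/3 normal; order 15: 1/1 normal; order 30: 1/1 normal.
Total normal subgroups: 5.

5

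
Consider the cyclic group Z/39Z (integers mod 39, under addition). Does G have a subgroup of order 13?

Yes

13 | 39. A subgroup of order 13 is {0, 3, 6, 9, 12, 15, 18, 21, 24, 27, 30, 33, 36}.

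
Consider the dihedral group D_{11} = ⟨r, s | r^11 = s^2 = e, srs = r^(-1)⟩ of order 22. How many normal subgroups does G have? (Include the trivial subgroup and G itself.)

3

G has 14 subgroups. Checking conjugation-invariance by order — order 1: 1/1 normal; order 2: 0/11 normal; order 11: 1/1 normal; order 22: 1/1 normal.
Total normal subgroups: 3.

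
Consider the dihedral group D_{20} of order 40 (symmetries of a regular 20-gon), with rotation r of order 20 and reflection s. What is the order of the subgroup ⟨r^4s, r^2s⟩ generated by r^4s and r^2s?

20

|⟨r^4s⟩| = 2 and |⟨r^2s⟩| = 2, so |H| is a multiple of lcm(2, 2) = 2 and divides |G| = 40.
Closing under the operation: H = {e, r^2, r^4, r^6, r^8, r^10, r^12, r^14, r^16, r^18, s, r^2s, r^4s, r^6s, r^8s, r^10s, r^12s, r^14s, r^16s, r^18s}, so |H| = 20.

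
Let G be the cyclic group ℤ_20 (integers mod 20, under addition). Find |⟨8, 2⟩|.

|⟨8⟩| = 5 and |⟨2⟩| = 10, so |H| is a multiple of lcm(5, 10) = 10 and divides |G| = 20.
Closing under the operation: H = {0, 2, 4, 6, 8, 10, 12, 14, 16, 18}, so |H| = 10.

10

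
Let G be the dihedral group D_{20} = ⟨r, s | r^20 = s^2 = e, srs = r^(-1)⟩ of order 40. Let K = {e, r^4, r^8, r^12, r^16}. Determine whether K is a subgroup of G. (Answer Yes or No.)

|K| = 5 divides |G| = 40, consistent with Lagrange.
K contains the identity, every element's inverse is in K, and K is closed under ·: it is a subgroup.
In fact K = ⟨r^4⟩.

Yes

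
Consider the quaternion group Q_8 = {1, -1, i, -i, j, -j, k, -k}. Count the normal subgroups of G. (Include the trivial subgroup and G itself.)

6

G has 6 subgroups. Checking conjugation-invariance by order — order 1: 1/1 normal; order 2: 1/1 normal; order 4: 3/3 normal; order 8: 1/1 normal.
Total normal subgroups: 6.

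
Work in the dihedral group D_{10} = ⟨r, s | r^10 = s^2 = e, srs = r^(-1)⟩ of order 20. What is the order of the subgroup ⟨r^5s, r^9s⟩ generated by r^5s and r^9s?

|⟨r^5s⟩| = 2 and |⟨r^9s⟩| = 2, so |H| is a multiple of lcm(2, 2) = 2 and divides |G| = 20.
Closing under the operation: H = {e, r^2, r^4, r^6, r^8, rs, r^3s, r^5s, r^7s, r^9s}, so |H| = 10.

10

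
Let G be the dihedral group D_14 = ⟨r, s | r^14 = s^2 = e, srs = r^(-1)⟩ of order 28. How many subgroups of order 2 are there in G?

|G| = 28 and 2 | 28, so subgroups of order 2 are possible by Lagrange.
The subgroups of order 2 are: {e, r^10s}; {e, r^11s}; {e, r^12s}; {e, r^13s}; … (15 in all).
So G has 15 subgroups of order 2.

15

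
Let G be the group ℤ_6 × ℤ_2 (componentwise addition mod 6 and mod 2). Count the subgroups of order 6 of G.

3

|G| = 12 and 6 | 12, so subgroups of order 6 are possible by Lagrange.
The subgroups of order 6 are: {(0,0), (0,1), (2,0), (2,1), (4,0), (4,1)}; {(0,0), (1,0), (2,0), (3,0), (4,0), (5,0)}; {(0,0), (1,1), (2,0), (3,1), (4,0), (5,1)}.
So G has 3 subgroups of order 6.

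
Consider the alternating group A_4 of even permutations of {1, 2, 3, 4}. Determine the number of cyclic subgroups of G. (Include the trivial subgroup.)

8

Each element a generates a cyclic subgroup ⟨a⟩; distinct elements may generate the same one (a cyclic group of order d has φ(d) generators).
Cyclic subgroups by order — order 1: 1; order 2: 3; order 3: 4.
Total: 8.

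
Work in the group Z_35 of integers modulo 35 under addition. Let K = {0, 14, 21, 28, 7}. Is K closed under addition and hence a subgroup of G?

Yes

|K| = 5 divides |G| = 35, consistent with Lagrange.
K contains the identity, every element's inverse is in K, and K is closed under +: it is a subgroup.
In fact K = ⟨21⟩.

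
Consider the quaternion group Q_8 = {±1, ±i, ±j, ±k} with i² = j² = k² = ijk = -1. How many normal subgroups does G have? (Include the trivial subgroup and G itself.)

6

G has 6 subgroups. Checking conjugation-invariance by order — order 1: 1/1 normal; order 2: 1/1 normal; order 4: 3/3 normal; order 8: 1/1 normal.
Total normal subgroups: 6.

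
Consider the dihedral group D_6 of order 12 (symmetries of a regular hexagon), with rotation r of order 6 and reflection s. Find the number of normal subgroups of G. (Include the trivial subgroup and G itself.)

7

G has 16 subgroups. Checking conjugation-invariance by order — order 1: 1/1 normal; order 2: 1/7 normal; order 3: 1/1 normal; order 4: 0/3 normal; order 6: 3/3 normal; order 12: 1/1 normal.
Total normal subgroups: 7.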